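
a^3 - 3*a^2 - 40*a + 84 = (a - 7)*(a - 2)*(a + 6)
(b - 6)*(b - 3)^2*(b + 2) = b^4 - 10*b^3 + 21*b^2 + 36*b - 108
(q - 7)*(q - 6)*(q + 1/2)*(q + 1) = q^4 - 23*q^3/2 + 23*q^2 + 113*q/2 + 21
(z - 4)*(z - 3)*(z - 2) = z^3 - 9*z^2 + 26*z - 24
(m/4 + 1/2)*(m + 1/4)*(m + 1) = m^3/4 + 13*m^2/16 + 11*m/16 + 1/8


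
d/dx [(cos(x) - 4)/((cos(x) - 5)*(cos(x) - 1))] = (cos(x)^2 - 8*cos(x) + 19)*sin(x)/((cos(x) - 5)^2*(cos(x) - 1)^2)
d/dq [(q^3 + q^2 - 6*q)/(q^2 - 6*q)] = q*(q - 12)/(q^2 - 12*q + 36)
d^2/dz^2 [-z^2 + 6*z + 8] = -2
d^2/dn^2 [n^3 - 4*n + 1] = 6*n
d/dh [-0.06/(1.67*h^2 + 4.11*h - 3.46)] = (0.2004*h + 0.2466)/(1.67*h^2 + 4.11*h - 3.46)^2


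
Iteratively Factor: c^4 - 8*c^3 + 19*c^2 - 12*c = (c)*(c^3 - 8*c^2 + 19*c - 12) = c*(c - 1)*(c^2 - 7*c + 12) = c*(c - 4)*(c - 1)*(c - 3)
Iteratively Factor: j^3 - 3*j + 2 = (j + 2)*(j^2 - 2*j + 1) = (j - 1)*(j + 2)*(j - 1)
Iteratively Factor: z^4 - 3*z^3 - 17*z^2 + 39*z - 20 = (z - 1)*(z^3 - 2*z^2 - 19*z + 20) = (z - 1)^2*(z^2 - z - 20) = (z - 5)*(z - 1)^2*(z + 4)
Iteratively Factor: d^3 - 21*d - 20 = (d + 4)*(d^2 - 4*d - 5) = (d + 1)*(d + 4)*(d - 5)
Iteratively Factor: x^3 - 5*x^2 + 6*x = (x)*(x^2 - 5*x + 6) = x*(x - 2)*(x - 3)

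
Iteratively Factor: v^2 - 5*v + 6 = (v - 3)*(v - 2)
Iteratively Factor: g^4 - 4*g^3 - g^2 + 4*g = (g - 4)*(g^3 - g) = (g - 4)*(g - 1)*(g^2 + g) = (g - 4)*(g - 1)*(g + 1)*(g)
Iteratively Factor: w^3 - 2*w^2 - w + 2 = (w - 2)*(w^2 - 1) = (w - 2)*(w + 1)*(w - 1)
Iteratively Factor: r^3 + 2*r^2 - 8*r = (r)*(r^2 + 2*r - 8) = r*(r - 2)*(r + 4)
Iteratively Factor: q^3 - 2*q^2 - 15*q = (q - 5)*(q^2 + 3*q) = q*(q - 5)*(q + 3)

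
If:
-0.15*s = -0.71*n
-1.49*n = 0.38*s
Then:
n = 0.00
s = 0.00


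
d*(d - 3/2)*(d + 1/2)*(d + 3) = d^4 + 2*d^3 - 15*d^2/4 - 9*d/4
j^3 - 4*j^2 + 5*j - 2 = (j - 2)*(j - 1)^2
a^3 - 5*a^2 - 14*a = a*(a - 7)*(a + 2)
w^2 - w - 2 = (w - 2)*(w + 1)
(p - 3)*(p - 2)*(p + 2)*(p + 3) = p^4 - 13*p^2 + 36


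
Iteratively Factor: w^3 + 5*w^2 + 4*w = (w + 4)*(w^2 + w) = w*(w + 4)*(w + 1)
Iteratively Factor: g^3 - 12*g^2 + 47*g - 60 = (g - 4)*(g^2 - 8*g + 15) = (g - 4)*(g - 3)*(g - 5)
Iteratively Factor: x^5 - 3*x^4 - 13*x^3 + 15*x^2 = (x)*(x^4 - 3*x^3 - 13*x^2 + 15*x) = x*(x + 3)*(x^3 - 6*x^2 + 5*x) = x*(x - 1)*(x + 3)*(x^2 - 5*x) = x*(x - 5)*(x - 1)*(x + 3)*(x)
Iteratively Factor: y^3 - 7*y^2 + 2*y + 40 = (y - 5)*(y^2 - 2*y - 8) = (y - 5)*(y - 4)*(y + 2)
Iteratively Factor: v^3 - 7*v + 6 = (v - 1)*(v^2 + v - 6) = (v - 2)*(v - 1)*(v + 3)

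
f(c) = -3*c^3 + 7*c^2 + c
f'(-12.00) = -1463.00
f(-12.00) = 6180.00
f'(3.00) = -38.00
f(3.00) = -15.00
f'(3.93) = -82.98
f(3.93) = -70.05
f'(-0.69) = -12.94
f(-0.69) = 3.63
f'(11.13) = -958.07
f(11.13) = -3257.98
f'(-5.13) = -307.67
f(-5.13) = 584.11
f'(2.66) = -25.44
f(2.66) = -4.27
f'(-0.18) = -1.81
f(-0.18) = 0.06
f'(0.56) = 6.02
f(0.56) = 2.23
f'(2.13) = -10.01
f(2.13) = 4.90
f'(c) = -9*c^2 + 14*c + 1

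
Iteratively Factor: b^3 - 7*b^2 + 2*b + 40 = (b - 5)*(b^2 - 2*b - 8) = (b - 5)*(b + 2)*(b - 4)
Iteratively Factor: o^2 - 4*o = (o)*(o - 4)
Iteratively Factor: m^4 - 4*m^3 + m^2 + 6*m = (m)*(m^3 - 4*m^2 + m + 6) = m*(m - 2)*(m^2 - 2*m - 3) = m*(m - 2)*(m + 1)*(m - 3)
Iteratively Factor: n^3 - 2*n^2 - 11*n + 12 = (n - 4)*(n^2 + 2*n - 3) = (n - 4)*(n - 1)*(n + 3)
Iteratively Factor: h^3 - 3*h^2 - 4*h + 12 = (h - 3)*(h^2 - 4) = (h - 3)*(h + 2)*(h - 2)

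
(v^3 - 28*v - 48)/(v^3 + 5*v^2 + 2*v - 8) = (v - 6)/(v - 1)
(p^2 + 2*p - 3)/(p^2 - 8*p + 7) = (p + 3)/(p - 7)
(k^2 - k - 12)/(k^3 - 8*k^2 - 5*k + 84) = 1/(k - 7)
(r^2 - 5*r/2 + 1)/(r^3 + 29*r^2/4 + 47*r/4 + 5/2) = 2*(2*r^2 - 5*r + 2)/(4*r^3 + 29*r^2 + 47*r + 10)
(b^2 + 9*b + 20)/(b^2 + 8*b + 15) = (b + 4)/(b + 3)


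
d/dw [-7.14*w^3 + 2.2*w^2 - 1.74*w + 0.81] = -21.42*w^2 + 4.4*w - 1.74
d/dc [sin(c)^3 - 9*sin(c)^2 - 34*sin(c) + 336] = (3*sin(c)^2 - 18*sin(c) - 34)*cos(c)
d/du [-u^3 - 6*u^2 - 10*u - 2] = -3*u^2 - 12*u - 10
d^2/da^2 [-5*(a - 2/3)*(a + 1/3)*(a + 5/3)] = -30*a - 40/3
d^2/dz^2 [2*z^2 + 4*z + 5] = 4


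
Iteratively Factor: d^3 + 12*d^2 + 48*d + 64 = (d + 4)*(d^2 + 8*d + 16) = (d + 4)^2*(d + 4)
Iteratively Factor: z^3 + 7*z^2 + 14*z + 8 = (z + 4)*(z^2 + 3*z + 2) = (z + 1)*(z + 4)*(z + 2)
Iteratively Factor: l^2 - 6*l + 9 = (l - 3)*(l - 3)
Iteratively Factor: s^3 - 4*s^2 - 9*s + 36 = (s + 3)*(s^2 - 7*s + 12) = (s - 4)*(s + 3)*(s - 3)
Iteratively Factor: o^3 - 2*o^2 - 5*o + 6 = (o - 1)*(o^2 - o - 6) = (o - 1)*(o + 2)*(o - 3)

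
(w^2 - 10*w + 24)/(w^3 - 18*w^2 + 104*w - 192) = 1/(w - 8)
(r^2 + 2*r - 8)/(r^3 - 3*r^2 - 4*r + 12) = (r + 4)/(r^2 - r - 6)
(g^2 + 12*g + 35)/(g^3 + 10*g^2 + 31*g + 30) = (g + 7)/(g^2 + 5*g + 6)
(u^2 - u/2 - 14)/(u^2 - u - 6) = (-u^2 + u/2 + 14)/(-u^2 + u + 6)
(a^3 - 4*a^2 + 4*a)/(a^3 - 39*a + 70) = a*(a - 2)/(a^2 + 2*a - 35)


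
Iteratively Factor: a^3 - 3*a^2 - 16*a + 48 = (a - 4)*(a^2 + a - 12) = (a - 4)*(a + 4)*(a - 3)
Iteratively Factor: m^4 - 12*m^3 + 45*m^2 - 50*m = (m - 2)*(m^3 - 10*m^2 + 25*m) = m*(m - 2)*(m^2 - 10*m + 25) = m*(m - 5)*(m - 2)*(m - 5)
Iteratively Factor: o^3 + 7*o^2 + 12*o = (o + 4)*(o^2 + 3*o) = (o + 3)*(o + 4)*(o)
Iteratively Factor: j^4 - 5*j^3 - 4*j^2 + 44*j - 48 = (j + 3)*(j^3 - 8*j^2 + 20*j - 16) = (j - 4)*(j + 3)*(j^2 - 4*j + 4) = (j - 4)*(j - 2)*(j + 3)*(j - 2)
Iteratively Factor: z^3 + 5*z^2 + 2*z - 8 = (z - 1)*(z^2 + 6*z + 8) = (z - 1)*(z + 4)*(z + 2)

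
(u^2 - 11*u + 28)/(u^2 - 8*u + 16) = (u - 7)/(u - 4)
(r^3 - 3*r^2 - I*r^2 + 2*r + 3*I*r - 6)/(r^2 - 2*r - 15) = (r^3 - r^2*(3 + I) + r*(2 + 3*I) - 6)/(r^2 - 2*r - 15)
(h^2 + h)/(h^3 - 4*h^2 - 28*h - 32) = h*(h + 1)/(h^3 - 4*h^2 - 28*h - 32)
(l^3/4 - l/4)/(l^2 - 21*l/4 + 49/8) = 2*l*(l^2 - 1)/(8*l^2 - 42*l + 49)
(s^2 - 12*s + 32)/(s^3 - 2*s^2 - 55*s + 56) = (s - 4)/(s^2 + 6*s - 7)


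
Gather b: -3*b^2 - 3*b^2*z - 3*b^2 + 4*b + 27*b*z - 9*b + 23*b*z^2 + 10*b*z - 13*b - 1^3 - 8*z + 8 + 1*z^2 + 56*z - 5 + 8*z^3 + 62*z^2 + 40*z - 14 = b^2*(-3*z - 6) + b*(23*z^2 + 37*z - 18) + 8*z^3 + 63*z^2 + 88*z - 12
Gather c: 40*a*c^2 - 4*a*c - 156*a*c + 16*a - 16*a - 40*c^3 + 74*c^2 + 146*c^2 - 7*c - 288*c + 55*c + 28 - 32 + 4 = -40*c^3 + c^2*(40*a + 220) + c*(-160*a - 240)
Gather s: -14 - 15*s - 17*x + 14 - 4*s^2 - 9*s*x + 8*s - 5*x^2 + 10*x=-4*s^2 + s*(-9*x - 7) - 5*x^2 - 7*x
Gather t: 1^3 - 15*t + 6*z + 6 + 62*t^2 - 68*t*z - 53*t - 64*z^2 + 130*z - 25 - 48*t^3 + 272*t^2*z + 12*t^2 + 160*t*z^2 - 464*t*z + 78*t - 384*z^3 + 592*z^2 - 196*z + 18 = -48*t^3 + t^2*(272*z + 74) + t*(160*z^2 - 532*z + 10) - 384*z^3 + 528*z^2 - 60*z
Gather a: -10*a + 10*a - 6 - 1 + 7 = 0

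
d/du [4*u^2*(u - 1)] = 4*u*(3*u - 2)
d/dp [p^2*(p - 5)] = p*(3*p - 10)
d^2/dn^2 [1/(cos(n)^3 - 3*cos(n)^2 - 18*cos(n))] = 3*(-6*(sin(n)^2 + 2*cos(n) + 5)^2*sin(n)^2 + (sin(n)^2 + 3*cos(n) + 17)*(-23*cos(n) - 8*cos(2*n) + 3*cos(3*n))*cos(n)/4)/((sin(n)^2 + 3*cos(n) + 17)^3*cos(n)^3)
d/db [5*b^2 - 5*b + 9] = 10*b - 5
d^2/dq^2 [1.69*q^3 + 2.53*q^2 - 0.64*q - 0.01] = 10.14*q + 5.06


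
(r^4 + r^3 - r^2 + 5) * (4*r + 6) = 4*r^5 + 10*r^4 + 2*r^3 - 6*r^2 + 20*r + 30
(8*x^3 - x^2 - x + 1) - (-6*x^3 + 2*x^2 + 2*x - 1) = 14*x^3 - 3*x^2 - 3*x + 2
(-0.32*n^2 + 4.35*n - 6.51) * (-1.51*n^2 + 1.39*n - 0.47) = 0.4832*n^4 - 7.0133*n^3 + 16.027*n^2 - 11.0934*n + 3.0597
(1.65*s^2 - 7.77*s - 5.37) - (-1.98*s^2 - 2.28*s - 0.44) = 3.63*s^2 - 5.49*s - 4.93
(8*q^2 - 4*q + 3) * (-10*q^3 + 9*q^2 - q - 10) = -80*q^5 + 112*q^4 - 74*q^3 - 49*q^2 + 37*q - 30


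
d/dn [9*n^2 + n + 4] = 18*n + 1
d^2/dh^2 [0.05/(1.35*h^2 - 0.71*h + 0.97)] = (-0.18225*h^2 + 0.09585*h + 0.05*(2.7*h - 0.71)*(5.4*h - 1.42) - 0.13095)/(1.35*h^2 - 0.71*h + 0.97)^3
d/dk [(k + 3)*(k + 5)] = 2*k + 8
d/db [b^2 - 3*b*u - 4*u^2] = 2*b - 3*u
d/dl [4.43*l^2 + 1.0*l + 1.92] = 8.86*l + 1.0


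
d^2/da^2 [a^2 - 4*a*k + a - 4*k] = 2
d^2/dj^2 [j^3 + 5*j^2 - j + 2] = 6*j + 10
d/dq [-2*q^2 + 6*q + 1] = 6 - 4*q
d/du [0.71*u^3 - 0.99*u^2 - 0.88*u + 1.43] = 2.13*u^2 - 1.98*u - 0.88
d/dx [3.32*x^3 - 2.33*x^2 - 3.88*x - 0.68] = 9.96*x^2 - 4.66*x - 3.88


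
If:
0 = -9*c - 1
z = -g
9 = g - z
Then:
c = -1/9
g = 9/2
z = -9/2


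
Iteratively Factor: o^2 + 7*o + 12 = (o + 3)*(o + 4)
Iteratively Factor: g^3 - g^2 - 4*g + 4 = (g + 2)*(g^2 - 3*g + 2) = (g - 1)*(g + 2)*(g - 2)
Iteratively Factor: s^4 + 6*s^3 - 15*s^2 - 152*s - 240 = (s + 4)*(s^3 + 2*s^2 - 23*s - 60) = (s - 5)*(s + 4)*(s^2 + 7*s + 12) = (s - 5)*(s + 4)^2*(s + 3)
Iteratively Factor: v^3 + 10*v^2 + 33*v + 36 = (v + 4)*(v^2 + 6*v + 9) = (v + 3)*(v + 4)*(v + 3)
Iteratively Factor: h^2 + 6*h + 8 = (h + 4)*(h + 2)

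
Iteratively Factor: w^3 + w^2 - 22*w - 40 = (w - 5)*(w^2 + 6*w + 8) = (w - 5)*(w + 4)*(w + 2)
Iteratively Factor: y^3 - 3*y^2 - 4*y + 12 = (y - 2)*(y^2 - y - 6) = (y - 2)*(y + 2)*(y - 3)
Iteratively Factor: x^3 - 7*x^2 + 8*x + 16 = (x + 1)*(x^2 - 8*x + 16) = (x - 4)*(x + 1)*(x - 4)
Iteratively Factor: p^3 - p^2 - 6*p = (p)*(p^2 - p - 6) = p*(p - 3)*(p + 2)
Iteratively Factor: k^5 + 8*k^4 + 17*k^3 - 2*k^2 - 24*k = (k)*(k^4 + 8*k^3 + 17*k^2 - 2*k - 24) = k*(k + 4)*(k^3 + 4*k^2 + k - 6) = k*(k - 1)*(k + 4)*(k^2 + 5*k + 6) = k*(k - 1)*(k + 2)*(k + 4)*(k + 3)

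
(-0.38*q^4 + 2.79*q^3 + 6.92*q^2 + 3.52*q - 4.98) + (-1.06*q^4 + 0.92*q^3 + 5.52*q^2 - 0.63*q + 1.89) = -1.44*q^4 + 3.71*q^3 + 12.44*q^2 + 2.89*q - 3.09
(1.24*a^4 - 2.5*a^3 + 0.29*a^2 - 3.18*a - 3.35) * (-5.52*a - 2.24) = -6.8448*a^5 + 11.0224*a^4 + 3.9992*a^3 + 16.904*a^2 + 25.6152*a + 7.504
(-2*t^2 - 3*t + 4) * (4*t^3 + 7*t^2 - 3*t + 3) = -8*t^5 - 26*t^4 + t^3 + 31*t^2 - 21*t + 12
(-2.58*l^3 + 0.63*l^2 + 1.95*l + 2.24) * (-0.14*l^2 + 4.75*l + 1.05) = 0.3612*l^5 - 12.3432*l^4 + 0.0105000000000001*l^3 + 9.6104*l^2 + 12.6875*l + 2.352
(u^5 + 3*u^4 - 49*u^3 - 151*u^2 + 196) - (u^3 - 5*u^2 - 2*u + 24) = u^5 + 3*u^4 - 50*u^3 - 146*u^2 + 2*u + 172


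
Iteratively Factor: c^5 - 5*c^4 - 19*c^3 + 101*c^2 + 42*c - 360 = (c - 3)*(c^4 - 2*c^3 - 25*c^2 + 26*c + 120) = (c - 3)*(c + 4)*(c^3 - 6*c^2 - c + 30) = (c - 3)^2*(c + 4)*(c^2 - 3*c - 10) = (c - 3)^2*(c + 2)*(c + 4)*(c - 5)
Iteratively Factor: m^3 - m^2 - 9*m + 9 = (m - 1)*(m^2 - 9) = (m - 3)*(m - 1)*(m + 3)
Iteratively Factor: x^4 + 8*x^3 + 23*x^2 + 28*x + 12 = (x + 2)*(x^3 + 6*x^2 + 11*x + 6) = (x + 1)*(x + 2)*(x^2 + 5*x + 6) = (x + 1)*(x + 2)^2*(x + 3)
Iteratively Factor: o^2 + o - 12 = (o - 3)*(o + 4)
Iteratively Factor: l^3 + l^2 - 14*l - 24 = (l + 3)*(l^2 - 2*l - 8) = (l + 2)*(l + 3)*(l - 4)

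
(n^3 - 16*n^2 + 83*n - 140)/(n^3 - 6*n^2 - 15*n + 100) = (n^2 - 11*n + 28)/(n^2 - n - 20)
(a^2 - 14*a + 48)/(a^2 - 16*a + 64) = (a - 6)/(a - 8)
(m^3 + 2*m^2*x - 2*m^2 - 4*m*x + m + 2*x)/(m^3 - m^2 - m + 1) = (m + 2*x)/(m + 1)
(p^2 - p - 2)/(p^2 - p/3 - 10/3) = 3*(p + 1)/(3*p + 5)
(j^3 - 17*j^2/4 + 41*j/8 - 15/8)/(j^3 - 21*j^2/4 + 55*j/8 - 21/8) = (2*j - 5)/(2*j - 7)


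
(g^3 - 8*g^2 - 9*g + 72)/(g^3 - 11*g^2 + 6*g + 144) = (g - 3)/(g - 6)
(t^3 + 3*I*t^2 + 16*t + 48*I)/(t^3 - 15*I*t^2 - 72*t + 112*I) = (t^2 + 7*I*t - 12)/(t^2 - 11*I*t - 28)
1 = 1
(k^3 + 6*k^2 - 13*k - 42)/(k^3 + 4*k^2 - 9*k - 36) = (k^2 + 9*k + 14)/(k^2 + 7*k + 12)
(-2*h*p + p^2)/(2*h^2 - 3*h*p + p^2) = p/(-h + p)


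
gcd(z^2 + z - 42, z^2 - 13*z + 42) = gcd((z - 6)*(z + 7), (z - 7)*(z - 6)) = z - 6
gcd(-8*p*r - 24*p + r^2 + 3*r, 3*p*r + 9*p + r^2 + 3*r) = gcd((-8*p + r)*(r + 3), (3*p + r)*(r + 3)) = r + 3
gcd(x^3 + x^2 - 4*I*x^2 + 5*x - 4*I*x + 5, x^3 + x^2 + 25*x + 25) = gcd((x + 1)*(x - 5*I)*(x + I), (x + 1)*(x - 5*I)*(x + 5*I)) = x^2 + x*(1 - 5*I) - 5*I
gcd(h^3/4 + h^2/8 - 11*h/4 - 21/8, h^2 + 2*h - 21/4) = 1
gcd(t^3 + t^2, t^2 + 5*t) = t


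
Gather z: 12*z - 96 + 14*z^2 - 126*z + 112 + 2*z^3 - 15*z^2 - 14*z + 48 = 2*z^3 - z^2 - 128*z + 64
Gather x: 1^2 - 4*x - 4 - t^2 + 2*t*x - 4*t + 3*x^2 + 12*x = -t^2 - 4*t + 3*x^2 + x*(2*t + 8) - 3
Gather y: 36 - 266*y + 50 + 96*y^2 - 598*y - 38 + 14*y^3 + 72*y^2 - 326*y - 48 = 14*y^3 + 168*y^2 - 1190*y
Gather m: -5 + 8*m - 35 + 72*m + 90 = 80*m + 50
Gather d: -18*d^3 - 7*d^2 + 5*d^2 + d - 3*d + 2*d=-18*d^3 - 2*d^2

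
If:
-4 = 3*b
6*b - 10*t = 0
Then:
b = -4/3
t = -4/5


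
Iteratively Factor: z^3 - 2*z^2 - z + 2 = (z - 1)*(z^2 - z - 2) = (z - 1)*(z + 1)*(z - 2)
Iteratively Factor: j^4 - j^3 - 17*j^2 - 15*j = (j - 5)*(j^3 + 4*j^2 + 3*j) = (j - 5)*(j + 1)*(j^2 + 3*j) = j*(j - 5)*(j + 1)*(j + 3)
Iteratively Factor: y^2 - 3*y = (y - 3)*(y)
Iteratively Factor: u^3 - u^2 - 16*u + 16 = (u - 4)*(u^2 + 3*u - 4) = (u - 4)*(u - 1)*(u + 4)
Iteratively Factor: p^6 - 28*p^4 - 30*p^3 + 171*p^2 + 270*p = (p + 3)*(p^5 - 3*p^4 - 19*p^3 + 27*p^2 + 90*p) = (p + 2)*(p + 3)*(p^4 - 5*p^3 - 9*p^2 + 45*p) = (p + 2)*(p + 3)^2*(p^3 - 8*p^2 + 15*p) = p*(p + 2)*(p + 3)^2*(p^2 - 8*p + 15) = p*(p - 5)*(p + 2)*(p + 3)^2*(p - 3)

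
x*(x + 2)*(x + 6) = x^3 + 8*x^2 + 12*x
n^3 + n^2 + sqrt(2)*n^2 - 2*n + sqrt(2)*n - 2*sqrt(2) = (n - 1)*(n + 2)*(n + sqrt(2))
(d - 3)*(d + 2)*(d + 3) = d^3 + 2*d^2 - 9*d - 18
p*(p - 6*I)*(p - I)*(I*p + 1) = I*p^4 + 8*p^3 - 13*I*p^2 - 6*p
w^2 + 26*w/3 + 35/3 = (w + 5/3)*(w + 7)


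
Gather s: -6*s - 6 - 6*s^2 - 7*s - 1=-6*s^2 - 13*s - 7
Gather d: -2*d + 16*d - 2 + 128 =14*d + 126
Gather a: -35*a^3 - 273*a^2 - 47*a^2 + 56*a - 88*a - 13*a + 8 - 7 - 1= -35*a^3 - 320*a^2 - 45*a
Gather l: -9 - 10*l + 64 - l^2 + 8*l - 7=-l^2 - 2*l + 48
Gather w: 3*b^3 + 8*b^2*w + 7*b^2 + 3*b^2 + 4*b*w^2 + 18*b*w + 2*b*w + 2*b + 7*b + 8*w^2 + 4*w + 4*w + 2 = 3*b^3 + 10*b^2 + 9*b + w^2*(4*b + 8) + w*(8*b^2 + 20*b + 8) + 2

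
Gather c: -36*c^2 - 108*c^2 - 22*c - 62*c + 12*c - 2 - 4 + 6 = -144*c^2 - 72*c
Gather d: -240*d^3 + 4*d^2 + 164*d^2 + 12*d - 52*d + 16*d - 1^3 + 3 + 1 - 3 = -240*d^3 + 168*d^2 - 24*d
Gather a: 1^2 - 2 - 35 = -36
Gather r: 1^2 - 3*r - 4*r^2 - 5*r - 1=-4*r^2 - 8*r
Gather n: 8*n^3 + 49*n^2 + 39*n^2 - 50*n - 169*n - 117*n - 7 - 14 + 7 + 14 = 8*n^3 + 88*n^2 - 336*n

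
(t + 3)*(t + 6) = t^2 + 9*t + 18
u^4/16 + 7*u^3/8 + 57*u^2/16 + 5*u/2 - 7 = (u/4 + 1)^2*(u - 1)*(u + 7)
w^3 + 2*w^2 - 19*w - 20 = (w - 4)*(w + 1)*(w + 5)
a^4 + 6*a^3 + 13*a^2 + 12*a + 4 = (a + 1)^2*(a + 2)^2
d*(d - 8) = d^2 - 8*d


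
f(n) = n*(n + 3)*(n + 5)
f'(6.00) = 219.00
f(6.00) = 594.00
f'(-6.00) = 27.00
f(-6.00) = -18.00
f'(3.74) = 116.80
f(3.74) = 220.31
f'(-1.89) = -4.52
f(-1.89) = -6.52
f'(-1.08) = 1.22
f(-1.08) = -8.13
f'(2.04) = 60.12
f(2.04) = 72.38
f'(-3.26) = -5.28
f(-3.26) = 1.47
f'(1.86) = 55.14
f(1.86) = 62.01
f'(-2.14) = -5.50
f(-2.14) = -5.26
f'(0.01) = 15.16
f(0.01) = 0.15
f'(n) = n*(n + 3) + n*(n + 5) + (n + 3)*(n + 5)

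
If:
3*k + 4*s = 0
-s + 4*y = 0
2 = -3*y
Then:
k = 32/9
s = -8/3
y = -2/3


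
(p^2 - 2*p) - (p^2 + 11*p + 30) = -13*p - 30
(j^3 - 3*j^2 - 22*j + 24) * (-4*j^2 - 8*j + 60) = -4*j^5 + 4*j^4 + 172*j^3 - 100*j^2 - 1512*j + 1440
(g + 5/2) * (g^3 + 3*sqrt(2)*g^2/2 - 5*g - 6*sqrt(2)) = g^4 + 3*sqrt(2)*g^3/2 + 5*g^3/2 - 5*g^2 + 15*sqrt(2)*g^2/4 - 25*g/2 - 6*sqrt(2)*g - 15*sqrt(2)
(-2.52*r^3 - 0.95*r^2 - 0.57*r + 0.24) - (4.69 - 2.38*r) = -2.52*r^3 - 0.95*r^2 + 1.81*r - 4.45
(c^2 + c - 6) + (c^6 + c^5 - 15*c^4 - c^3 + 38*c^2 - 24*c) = c^6 + c^5 - 15*c^4 - c^3 + 39*c^2 - 23*c - 6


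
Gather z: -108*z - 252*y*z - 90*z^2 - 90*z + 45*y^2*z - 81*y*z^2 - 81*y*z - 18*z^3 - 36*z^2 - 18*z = -18*z^3 + z^2*(-81*y - 126) + z*(45*y^2 - 333*y - 216)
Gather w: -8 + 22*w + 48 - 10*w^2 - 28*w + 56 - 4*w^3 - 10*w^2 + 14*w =-4*w^3 - 20*w^2 + 8*w + 96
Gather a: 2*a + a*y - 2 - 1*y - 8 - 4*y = a*(y + 2) - 5*y - 10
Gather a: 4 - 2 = 2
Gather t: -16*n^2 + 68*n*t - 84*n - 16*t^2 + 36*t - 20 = -16*n^2 - 84*n - 16*t^2 + t*(68*n + 36) - 20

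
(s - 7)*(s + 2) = s^2 - 5*s - 14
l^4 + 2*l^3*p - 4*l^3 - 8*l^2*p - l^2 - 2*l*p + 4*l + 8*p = (l - 4)*(l - 1)*(l + 1)*(l + 2*p)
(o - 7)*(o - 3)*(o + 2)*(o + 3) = o^4 - 5*o^3 - 23*o^2 + 45*o + 126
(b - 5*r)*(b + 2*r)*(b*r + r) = b^3*r - 3*b^2*r^2 + b^2*r - 10*b*r^3 - 3*b*r^2 - 10*r^3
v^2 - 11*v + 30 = (v - 6)*(v - 5)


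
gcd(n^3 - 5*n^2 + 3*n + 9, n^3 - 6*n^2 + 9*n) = n^2 - 6*n + 9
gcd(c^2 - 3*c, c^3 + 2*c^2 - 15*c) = c^2 - 3*c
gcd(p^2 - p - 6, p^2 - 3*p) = p - 3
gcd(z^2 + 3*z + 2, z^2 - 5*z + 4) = 1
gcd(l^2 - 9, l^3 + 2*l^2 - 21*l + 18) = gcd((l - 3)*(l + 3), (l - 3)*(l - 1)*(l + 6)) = l - 3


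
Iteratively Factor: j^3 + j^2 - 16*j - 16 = (j + 4)*(j^2 - 3*j - 4) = (j + 1)*(j + 4)*(j - 4)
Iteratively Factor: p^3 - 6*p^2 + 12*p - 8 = (p - 2)*(p^2 - 4*p + 4) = (p - 2)^2*(p - 2)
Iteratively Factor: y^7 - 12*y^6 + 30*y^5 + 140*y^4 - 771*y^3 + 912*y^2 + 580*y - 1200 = (y - 2)*(y^6 - 10*y^5 + 10*y^4 + 160*y^3 - 451*y^2 + 10*y + 600) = (y - 2)^2*(y^5 - 8*y^4 - 6*y^3 + 148*y^2 - 155*y - 300) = (y - 2)^2*(y + 1)*(y^4 - 9*y^3 + 3*y^2 + 145*y - 300) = (y - 5)*(y - 2)^2*(y + 1)*(y^3 - 4*y^2 - 17*y + 60) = (y - 5)*(y - 2)^2*(y + 1)*(y + 4)*(y^2 - 8*y + 15) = (y - 5)*(y - 3)*(y - 2)^2*(y + 1)*(y + 4)*(y - 5)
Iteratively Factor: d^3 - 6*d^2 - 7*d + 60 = (d - 5)*(d^2 - d - 12) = (d - 5)*(d - 4)*(d + 3)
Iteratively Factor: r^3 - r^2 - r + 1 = (r - 1)*(r^2 - 1) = (r - 1)^2*(r + 1)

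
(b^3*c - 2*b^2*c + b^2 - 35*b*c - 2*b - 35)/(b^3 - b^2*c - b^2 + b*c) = (b^3*c - 2*b^2*c + b^2 - 35*b*c - 2*b - 35)/(b*(b^2 - b*c - b + c))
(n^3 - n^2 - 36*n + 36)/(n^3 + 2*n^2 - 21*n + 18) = (n - 6)/(n - 3)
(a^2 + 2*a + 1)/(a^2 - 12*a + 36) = (a^2 + 2*a + 1)/(a^2 - 12*a + 36)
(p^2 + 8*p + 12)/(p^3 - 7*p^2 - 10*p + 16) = (p + 6)/(p^2 - 9*p + 8)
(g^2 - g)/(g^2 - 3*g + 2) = g/(g - 2)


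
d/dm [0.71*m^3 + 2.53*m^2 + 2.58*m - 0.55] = 2.13*m^2 + 5.06*m + 2.58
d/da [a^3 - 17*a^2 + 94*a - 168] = 3*a^2 - 34*a + 94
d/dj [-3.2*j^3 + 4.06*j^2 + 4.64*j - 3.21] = -9.6*j^2 + 8.12*j + 4.64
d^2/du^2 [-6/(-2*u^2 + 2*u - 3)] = 24*(-2*u^2 + 2*u + 2*(2*u - 1)^2 - 3)/(2*u^2 - 2*u + 3)^3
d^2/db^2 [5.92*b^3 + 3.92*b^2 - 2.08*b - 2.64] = 35.52*b + 7.84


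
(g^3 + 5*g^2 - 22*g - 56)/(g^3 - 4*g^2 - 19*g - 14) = (g^2 + 3*g - 28)/(g^2 - 6*g - 7)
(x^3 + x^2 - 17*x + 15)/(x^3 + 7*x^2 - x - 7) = (x^2 + 2*x - 15)/(x^2 + 8*x + 7)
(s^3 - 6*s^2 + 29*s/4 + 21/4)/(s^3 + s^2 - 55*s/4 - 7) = (s - 3)/(s + 4)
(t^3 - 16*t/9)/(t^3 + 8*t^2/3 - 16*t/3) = (t + 4/3)/(t + 4)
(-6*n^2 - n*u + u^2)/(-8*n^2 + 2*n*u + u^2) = (-6*n^2 - n*u + u^2)/(-8*n^2 + 2*n*u + u^2)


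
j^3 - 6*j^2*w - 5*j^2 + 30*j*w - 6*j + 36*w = (j - 6)*(j + 1)*(j - 6*w)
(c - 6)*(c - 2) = c^2 - 8*c + 12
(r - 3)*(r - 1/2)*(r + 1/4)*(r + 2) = r^4 - 5*r^3/4 - 47*r^2/8 + 13*r/8 + 3/4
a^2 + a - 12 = (a - 3)*(a + 4)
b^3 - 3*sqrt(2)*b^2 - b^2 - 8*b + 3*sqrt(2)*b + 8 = (b - 1)*(b - 4*sqrt(2))*(b + sqrt(2))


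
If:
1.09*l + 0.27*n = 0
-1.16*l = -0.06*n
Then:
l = 0.00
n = 0.00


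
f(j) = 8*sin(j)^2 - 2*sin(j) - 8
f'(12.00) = -8.93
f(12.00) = -4.62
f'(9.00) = -4.19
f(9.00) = -7.47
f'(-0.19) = -4.93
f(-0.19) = -7.34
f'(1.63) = -0.83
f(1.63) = -2.02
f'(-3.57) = -4.23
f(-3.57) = -7.45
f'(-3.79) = -6.11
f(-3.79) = -6.29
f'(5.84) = -8.01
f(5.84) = -5.67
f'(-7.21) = -8.88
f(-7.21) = -1.28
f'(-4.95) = 3.19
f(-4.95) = -2.39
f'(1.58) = -0.13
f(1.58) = -2.00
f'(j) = 16*sin(j)*cos(j) - 2*cos(j)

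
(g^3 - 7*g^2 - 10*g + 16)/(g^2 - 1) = (g^2 - 6*g - 16)/(g + 1)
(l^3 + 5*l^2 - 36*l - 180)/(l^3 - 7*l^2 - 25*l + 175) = (l^2 - 36)/(l^2 - 12*l + 35)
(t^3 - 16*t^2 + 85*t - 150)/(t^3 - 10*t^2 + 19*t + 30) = (t - 5)/(t + 1)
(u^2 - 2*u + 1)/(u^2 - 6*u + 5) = (u - 1)/(u - 5)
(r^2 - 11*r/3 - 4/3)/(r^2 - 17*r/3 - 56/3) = (-3*r^2 + 11*r + 4)/(-3*r^2 + 17*r + 56)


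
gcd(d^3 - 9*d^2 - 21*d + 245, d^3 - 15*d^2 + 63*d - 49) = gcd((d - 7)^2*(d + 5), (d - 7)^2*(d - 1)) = d^2 - 14*d + 49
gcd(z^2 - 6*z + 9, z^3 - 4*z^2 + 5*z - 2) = 1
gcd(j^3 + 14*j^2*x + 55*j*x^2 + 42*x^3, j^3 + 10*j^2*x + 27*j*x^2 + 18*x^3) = j^2 + 7*j*x + 6*x^2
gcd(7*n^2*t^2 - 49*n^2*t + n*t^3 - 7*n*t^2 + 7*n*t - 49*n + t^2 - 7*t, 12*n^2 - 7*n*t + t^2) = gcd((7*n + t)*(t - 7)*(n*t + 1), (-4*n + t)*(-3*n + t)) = 1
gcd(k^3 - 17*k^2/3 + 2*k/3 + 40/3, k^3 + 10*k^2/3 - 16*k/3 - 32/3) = k^2 - 2*k/3 - 8/3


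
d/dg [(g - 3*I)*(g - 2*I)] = 2*g - 5*I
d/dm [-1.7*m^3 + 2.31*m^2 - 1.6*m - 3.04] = -5.1*m^2 + 4.62*m - 1.6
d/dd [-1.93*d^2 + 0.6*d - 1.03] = 0.6 - 3.86*d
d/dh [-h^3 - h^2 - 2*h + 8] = -3*h^2 - 2*h - 2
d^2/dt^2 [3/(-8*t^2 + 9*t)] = 6*(8*t*(8*t - 9) - (16*t - 9)^2)/(t^3*(8*t - 9)^3)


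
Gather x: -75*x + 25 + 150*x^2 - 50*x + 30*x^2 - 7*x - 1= 180*x^2 - 132*x + 24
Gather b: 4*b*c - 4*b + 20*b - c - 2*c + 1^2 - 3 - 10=b*(4*c + 16) - 3*c - 12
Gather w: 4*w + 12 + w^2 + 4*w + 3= w^2 + 8*w + 15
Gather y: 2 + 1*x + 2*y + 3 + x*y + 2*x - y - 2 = 3*x + y*(x + 1) + 3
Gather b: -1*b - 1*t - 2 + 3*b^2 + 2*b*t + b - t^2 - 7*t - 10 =3*b^2 + 2*b*t - t^2 - 8*t - 12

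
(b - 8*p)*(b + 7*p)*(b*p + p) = b^3*p - b^2*p^2 + b^2*p - 56*b*p^3 - b*p^2 - 56*p^3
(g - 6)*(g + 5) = g^2 - g - 30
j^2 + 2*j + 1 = (j + 1)^2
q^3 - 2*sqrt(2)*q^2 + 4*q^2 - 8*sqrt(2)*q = q*(q + 4)*(q - 2*sqrt(2))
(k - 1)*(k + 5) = k^2 + 4*k - 5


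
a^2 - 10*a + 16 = (a - 8)*(a - 2)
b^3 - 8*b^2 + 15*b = b*(b - 5)*(b - 3)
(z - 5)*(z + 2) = z^2 - 3*z - 10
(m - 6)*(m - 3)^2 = m^3 - 12*m^2 + 45*m - 54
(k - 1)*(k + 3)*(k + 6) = k^3 + 8*k^2 + 9*k - 18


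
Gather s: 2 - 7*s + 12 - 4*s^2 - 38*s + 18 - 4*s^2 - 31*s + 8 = -8*s^2 - 76*s + 40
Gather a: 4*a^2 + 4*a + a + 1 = 4*a^2 + 5*a + 1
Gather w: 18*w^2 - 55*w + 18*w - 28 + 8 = 18*w^2 - 37*w - 20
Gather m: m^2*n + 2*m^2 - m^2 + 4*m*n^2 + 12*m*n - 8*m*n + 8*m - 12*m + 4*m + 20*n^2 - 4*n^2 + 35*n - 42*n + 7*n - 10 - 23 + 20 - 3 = m^2*(n + 1) + m*(4*n^2 + 4*n) + 16*n^2 - 16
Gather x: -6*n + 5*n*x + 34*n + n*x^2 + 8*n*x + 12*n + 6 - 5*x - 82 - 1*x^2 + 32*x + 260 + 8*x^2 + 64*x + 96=40*n + x^2*(n + 7) + x*(13*n + 91) + 280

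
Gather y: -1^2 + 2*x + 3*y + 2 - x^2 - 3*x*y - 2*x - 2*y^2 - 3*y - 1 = -x^2 - 3*x*y - 2*y^2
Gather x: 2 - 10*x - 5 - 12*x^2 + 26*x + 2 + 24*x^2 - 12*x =12*x^2 + 4*x - 1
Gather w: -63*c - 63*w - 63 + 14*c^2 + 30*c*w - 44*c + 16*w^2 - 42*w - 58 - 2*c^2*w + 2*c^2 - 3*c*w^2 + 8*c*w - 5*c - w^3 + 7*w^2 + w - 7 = 16*c^2 - 112*c - w^3 + w^2*(23 - 3*c) + w*(-2*c^2 + 38*c - 104) - 128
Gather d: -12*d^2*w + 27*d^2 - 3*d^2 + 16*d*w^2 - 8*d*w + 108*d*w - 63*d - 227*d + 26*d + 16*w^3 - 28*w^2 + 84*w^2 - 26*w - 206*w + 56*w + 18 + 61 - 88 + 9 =d^2*(24 - 12*w) + d*(16*w^2 + 100*w - 264) + 16*w^3 + 56*w^2 - 176*w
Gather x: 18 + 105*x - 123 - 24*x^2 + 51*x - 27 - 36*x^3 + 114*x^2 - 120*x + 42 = -36*x^3 + 90*x^2 + 36*x - 90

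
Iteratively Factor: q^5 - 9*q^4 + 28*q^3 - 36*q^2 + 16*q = (q)*(q^4 - 9*q^3 + 28*q^2 - 36*q + 16) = q*(q - 1)*(q^3 - 8*q^2 + 20*q - 16) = q*(q - 2)*(q - 1)*(q^2 - 6*q + 8) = q*(q - 2)^2*(q - 1)*(q - 4)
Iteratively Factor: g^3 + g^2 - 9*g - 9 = (g + 3)*(g^2 - 2*g - 3) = (g + 1)*(g + 3)*(g - 3)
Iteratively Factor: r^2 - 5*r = (r)*(r - 5)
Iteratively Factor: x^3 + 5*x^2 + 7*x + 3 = (x + 3)*(x^2 + 2*x + 1) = (x + 1)*(x + 3)*(x + 1)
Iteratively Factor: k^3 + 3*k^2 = (k)*(k^2 + 3*k) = k*(k + 3)*(k)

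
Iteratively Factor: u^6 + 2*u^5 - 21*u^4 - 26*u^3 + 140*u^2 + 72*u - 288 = (u + 3)*(u^5 - u^4 - 18*u^3 + 28*u^2 + 56*u - 96) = (u + 2)*(u + 3)*(u^4 - 3*u^3 - 12*u^2 + 52*u - 48) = (u - 2)*(u + 2)*(u + 3)*(u^3 - u^2 - 14*u + 24) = (u - 2)*(u + 2)*(u + 3)*(u + 4)*(u^2 - 5*u + 6) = (u - 3)*(u - 2)*(u + 2)*(u + 3)*(u + 4)*(u - 2)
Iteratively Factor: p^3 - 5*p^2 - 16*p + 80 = (p - 5)*(p^2 - 16) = (p - 5)*(p - 4)*(p + 4)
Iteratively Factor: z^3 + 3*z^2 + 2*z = (z + 1)*(z^2 + 2*z) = z*(z + 1)*(z + 2)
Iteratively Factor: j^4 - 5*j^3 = (j)*(j^3 - 5*j^2) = j*(j - 5)*(j^2) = j^2*(j - 5)*(j)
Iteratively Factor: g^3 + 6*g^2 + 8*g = (g)*(g^2 + 6*g + 8) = g*(g + 4)*(g + 2)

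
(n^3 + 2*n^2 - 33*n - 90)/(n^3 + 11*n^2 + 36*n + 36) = (n^2 - n - 30)/(n^2 + 8*n + 12)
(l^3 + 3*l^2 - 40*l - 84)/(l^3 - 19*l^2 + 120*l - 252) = (l^2 + 9*l + 14)/(l^2 - 13*l + 42)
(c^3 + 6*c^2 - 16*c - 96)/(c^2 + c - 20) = (c^2 + 10*c + 24)/(c + 5)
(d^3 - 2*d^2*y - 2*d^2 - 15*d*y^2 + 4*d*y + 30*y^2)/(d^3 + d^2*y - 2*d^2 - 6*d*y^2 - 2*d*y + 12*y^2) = (-d + 5*y)/(-d + 2*y)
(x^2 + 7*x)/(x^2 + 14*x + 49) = x/(x + 7)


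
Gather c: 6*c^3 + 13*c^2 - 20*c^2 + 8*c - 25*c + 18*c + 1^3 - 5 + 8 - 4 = 6*c^3 - 7*c^2 + c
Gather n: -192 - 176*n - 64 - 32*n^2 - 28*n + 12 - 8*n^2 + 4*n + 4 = -40*n^2 - 200*n - 240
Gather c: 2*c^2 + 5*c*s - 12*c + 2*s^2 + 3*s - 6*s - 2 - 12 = 2*c^2 + c*(5*s - 12) + 2*s^2 - 3*s - 14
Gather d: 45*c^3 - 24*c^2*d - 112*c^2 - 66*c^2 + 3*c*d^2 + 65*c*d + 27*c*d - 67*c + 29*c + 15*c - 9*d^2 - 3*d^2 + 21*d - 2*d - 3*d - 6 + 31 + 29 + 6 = 45*c^3 - 178*c^2 - 23*c + d^2*(3*c - 12) + d*(-24*c^2 + 92*c + 16) + 60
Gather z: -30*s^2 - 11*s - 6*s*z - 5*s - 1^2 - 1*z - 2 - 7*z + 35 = -30*s^2 - 16*s + z*(-6*s - 8) + 32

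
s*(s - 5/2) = s^2 - 5*s/2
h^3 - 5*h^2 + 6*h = h*(h - 3)*(h - 2)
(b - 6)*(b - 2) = b^2 - 8*b + 12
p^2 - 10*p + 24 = (p - 6)*(p - 4)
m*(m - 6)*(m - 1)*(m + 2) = m^4 - 5*m^3 - 8*m^2 + 12*m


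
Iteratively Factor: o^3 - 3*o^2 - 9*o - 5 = (o + 1)*(o^2 - 4*o - 5) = (o - 5)*(o + 1)*(o + 1)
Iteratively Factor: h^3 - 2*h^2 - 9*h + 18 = (h - 3)*(h^2 + h - 6) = (h - 3)*(h + 3)*(h - 2)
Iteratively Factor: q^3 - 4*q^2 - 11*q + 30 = (q - 2)*(q^2 - 2*q - 15) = (q - 5)*(q - 2)*(q + 3)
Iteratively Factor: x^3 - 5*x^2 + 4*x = (x - 4)*(x^2 - x) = (x - 4)*(x - 1)*(x)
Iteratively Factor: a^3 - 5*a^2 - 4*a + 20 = (a + 2)*(a^2 - 7*a + 10) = (a - 5)*(a + 2)*(a - 2)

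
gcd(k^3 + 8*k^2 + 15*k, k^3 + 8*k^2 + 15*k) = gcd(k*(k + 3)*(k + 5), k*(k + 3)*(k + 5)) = k^3 + 8*k^2 + 15*k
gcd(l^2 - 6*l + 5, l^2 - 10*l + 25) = l - 5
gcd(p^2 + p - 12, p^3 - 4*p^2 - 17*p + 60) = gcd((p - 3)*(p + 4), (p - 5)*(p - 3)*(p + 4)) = p^2 + p - 12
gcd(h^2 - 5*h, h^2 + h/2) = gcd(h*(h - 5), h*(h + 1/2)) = h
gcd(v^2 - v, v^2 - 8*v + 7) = v - 1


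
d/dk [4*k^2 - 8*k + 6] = 8*k - 8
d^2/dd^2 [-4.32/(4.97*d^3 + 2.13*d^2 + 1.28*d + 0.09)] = ((128.8224*d + 18.4032)*(4.97*d^3 + 2.13*d^2 + 1.28*d + 0.09) - 4.32*(14.91*d^2 + 4.26*d + 1.28)*(29.82*d^2 + 8.52*d + 2.56))/(4.97*d^3 + 2.13*d^2 + 1.28*d + 0.09)^3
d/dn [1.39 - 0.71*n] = -0.710000000000000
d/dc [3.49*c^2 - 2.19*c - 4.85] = 6.98*c - 2.19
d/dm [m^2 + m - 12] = 2*m + 1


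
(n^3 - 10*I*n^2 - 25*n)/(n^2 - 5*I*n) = n - 5*I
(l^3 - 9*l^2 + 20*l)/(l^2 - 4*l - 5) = l*(l - 4)/(l + 1)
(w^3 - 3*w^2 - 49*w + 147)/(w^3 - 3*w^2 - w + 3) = (w^2 - 49)/(w^2 - 1)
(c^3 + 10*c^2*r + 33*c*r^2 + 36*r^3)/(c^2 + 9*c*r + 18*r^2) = (c^2 + 7*c*r + 12*r^2)/(c + 6*r)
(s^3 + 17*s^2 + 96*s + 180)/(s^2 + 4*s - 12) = (s^2 + 11*s + 30)/(s - 2)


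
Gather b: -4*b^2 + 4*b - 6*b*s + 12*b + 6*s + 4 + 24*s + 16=-4*b^2 + b*(16 - 6*s) + 30*s + 20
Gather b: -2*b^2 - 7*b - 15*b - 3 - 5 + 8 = -2*b^2 - 22*b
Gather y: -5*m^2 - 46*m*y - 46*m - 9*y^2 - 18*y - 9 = -5*m^2 - 46*m - 9*y^2 + y*(-46*m - 18) - 9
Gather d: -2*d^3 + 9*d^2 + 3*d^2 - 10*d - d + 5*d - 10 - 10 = -2*d^3 + 12*d^2 - 6*d - 20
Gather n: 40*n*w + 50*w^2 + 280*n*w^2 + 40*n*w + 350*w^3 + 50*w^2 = n*(280*w^2 + 80*w) + 350*w^3 + 100*w^2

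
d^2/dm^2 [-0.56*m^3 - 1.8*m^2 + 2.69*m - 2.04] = -3.36*m - 3.6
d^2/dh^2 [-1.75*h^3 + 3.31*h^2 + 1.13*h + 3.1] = 6.62 - 10.5*h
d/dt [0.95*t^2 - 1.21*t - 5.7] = 1.9*t - 1.21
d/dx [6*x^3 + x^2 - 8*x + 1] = 18*x^2 + 2*x - 8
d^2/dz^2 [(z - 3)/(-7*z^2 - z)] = 2*(-49*z^3 + 441*z^2 + 63*z + 3)/(z^3*(343*z^3 + 147*z^2 + 21*z + 1))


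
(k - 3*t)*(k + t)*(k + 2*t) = k^3 - 7*k*t^2 - 6*t^3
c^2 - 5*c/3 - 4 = (c - 3)*(c + 4/3)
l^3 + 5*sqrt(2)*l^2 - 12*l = l*(l - sqrt(2))*(l + 6*sqrt(2))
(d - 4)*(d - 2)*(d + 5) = d^3 - d^2 - 22*d + 40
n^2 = n^2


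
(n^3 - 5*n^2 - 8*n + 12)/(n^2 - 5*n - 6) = (n^2 + n - 2)/(n + 1)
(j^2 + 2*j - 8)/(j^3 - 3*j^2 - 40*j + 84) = (j + 4)/(j^2 - j - 42)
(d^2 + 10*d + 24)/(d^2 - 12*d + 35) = (d^2 + 10*d + 24)/(d^2 - 12*d + 35)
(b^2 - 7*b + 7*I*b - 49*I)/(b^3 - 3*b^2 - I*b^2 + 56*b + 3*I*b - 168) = (b - 7)/(b^2 - b*(3 + 8*I) + 24*I)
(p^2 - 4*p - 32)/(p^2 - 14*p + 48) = (p + 4)/(p - 6)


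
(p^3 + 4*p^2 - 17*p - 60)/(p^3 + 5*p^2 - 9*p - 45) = (p - 4)/(p - 3)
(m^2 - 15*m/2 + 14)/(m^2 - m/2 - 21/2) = (m - 4)/(m + 3)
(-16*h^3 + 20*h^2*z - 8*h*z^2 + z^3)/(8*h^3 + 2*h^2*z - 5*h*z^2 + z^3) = (-2*h + z)/(h + z)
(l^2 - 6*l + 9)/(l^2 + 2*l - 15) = (l - 3)/(l + 5)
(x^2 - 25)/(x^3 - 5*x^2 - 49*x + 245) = (x + 5)/(x^2 - 49)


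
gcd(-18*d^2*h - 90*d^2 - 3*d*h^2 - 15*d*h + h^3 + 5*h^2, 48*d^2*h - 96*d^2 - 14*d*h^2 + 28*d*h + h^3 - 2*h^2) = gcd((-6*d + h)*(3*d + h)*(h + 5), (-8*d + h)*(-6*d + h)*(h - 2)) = 6*d - h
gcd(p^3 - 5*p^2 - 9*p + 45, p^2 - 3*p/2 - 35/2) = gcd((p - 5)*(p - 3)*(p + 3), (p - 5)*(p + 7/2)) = p - 5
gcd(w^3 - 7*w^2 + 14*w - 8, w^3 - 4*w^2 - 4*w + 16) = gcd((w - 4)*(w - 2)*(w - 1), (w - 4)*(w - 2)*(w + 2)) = w^2 - 6*w + 8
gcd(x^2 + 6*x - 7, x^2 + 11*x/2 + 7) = 1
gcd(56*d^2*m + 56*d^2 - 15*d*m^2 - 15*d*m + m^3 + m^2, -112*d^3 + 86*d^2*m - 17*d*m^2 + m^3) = 56*d^2 - 15*d*m + m^2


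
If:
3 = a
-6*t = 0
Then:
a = 3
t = 0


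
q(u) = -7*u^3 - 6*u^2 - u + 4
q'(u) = -21*u^2 - 12*u - 1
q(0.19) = 3.55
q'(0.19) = -4.04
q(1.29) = -22.30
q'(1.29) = -51.43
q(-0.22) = 4.00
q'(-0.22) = 0.62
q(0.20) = 3.50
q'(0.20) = -4.24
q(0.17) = 3.62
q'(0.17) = -3.65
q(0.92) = -7.45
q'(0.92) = -29.81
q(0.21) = 3.46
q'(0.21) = -4.45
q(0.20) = 3.50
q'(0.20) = -4.24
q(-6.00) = 1306.00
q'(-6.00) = -685.00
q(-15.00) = 22294.00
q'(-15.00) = -4546.00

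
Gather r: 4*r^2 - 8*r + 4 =4*r^2 - 8*r + 4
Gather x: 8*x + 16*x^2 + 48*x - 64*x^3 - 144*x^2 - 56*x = -64*x^3 - 128*x^2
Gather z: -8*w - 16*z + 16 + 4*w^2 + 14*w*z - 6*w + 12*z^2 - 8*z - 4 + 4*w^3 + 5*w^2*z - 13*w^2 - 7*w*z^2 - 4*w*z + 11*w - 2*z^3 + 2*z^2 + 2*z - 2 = 4*w^3 - 9*w^2 - 3*w - 2*z^3 + z^2*(14 - 7*w) + z*(5*w^2 + 10*w - 22) + 10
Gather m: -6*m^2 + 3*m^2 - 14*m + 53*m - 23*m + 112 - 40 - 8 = -3*m^2 + 16*m + 64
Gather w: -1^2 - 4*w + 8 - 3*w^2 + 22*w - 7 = -3*w^2 + 18*w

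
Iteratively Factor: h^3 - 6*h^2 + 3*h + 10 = (h + 1)*(h^2 - 7*h + 10) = (h - 2)*(h + 1)*(h - 5)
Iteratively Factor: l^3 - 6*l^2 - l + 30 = (l - 5)*(l^2 - l - 6) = (l - 5)*(l + 2)*(l - 3)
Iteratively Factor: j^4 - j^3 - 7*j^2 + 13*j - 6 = (j + 3)*(j^3 - 4*j^2 + 5*j - 2) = (j - 2)*(j + 3)*(j^2 - 2*j + 1) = (j - 2)*(j - 1)*(j + 3)*(j - 1)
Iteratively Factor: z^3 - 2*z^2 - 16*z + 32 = (z + 4)*(z^2 - 6*z + 8) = (z - 4)*(z + 4)*(z - 2)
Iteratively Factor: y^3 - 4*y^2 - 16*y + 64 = (y - 4)*(y^2 - 16) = (y - 4)*(y + 4)*(y - 4)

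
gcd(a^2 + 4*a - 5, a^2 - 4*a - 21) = 1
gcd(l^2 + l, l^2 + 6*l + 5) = l + 1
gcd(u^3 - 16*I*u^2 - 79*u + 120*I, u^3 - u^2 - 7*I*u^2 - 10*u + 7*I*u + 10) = u - 5*I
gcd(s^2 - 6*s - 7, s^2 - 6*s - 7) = s^2 - 6*s - 7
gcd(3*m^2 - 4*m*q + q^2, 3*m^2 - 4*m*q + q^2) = 3*m^2 - 4*m*q + q^2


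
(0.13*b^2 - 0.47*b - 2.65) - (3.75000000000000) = 0.13*b^2 - 0.47*b - 6.4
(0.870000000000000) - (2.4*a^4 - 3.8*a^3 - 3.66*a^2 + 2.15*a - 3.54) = -2.4*a^4 + 3.8*a^3 + 3.66*a^2 - 2.15*a + 4.41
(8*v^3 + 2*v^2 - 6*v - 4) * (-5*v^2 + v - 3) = -40*v^5 - 2*v^4 + 8*v^3 + 8*v^2 + 14*v + 12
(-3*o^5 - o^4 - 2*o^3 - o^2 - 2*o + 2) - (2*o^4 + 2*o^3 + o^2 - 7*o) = -3*o^5 - 3*o^4 - 4*o^3 - 2*o^2 + 5*o + 2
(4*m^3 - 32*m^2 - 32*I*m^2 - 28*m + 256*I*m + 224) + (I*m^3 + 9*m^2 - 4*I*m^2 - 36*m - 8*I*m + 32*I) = 4*m^3 + I*m^3 - 23*m^2 - 36*I*m^2 - 64*m + 248*I*m + 224 + 32*I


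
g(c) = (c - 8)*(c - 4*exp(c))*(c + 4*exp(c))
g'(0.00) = 240.00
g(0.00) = 128.00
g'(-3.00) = 75.83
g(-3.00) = -98.56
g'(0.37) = 472.70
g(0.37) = 254.83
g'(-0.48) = 106.15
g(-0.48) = 50.00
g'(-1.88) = 47.67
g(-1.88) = -31.24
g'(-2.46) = 59.84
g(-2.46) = -62.08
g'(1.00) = 1523.92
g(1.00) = 820.57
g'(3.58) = 161411.28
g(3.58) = 90953.69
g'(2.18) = 13301.87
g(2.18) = 7259.65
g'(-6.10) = 209.23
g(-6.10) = -524.66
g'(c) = (1 - 4*exp(c))*(c - 8)*(c + 4*exp(c)) + (c - 8)*(c - 4*exp(c))*(4*exp(c) + 1) + (c - 4*exp(c))*(c + 4*exp(c))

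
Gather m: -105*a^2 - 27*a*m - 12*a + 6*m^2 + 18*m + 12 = -105*a^2 - 12*a + 6*m^2 + m*(18 - 27*a) + 12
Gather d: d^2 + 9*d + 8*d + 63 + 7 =d^2 + 17*d + 70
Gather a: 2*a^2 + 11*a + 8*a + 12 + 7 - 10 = 2*a^2 + 19*a + 9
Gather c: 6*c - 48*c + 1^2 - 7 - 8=-42*c - 14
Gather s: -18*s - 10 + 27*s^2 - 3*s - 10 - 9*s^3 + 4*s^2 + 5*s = -9*s^3 + 31*s^2 - 16*s - 20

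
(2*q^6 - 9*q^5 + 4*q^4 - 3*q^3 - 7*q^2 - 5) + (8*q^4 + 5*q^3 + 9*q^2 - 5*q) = 2*q^6 - 9*q^5 + 12*q^4 + 2*q^3 + 2*q^2 - 5*q - 5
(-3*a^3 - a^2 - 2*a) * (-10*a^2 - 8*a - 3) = 30*a^5 + 34*a^4 + 37*a^3 + 19*a^2 + 6*a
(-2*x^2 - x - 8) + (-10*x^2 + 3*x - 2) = -12*x^2 + 2*x - 10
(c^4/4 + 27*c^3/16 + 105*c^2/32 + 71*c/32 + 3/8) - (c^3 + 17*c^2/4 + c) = c^4/4 + 11*c^3/16 - 31*c^2/32 + 39*c/32 + 3/8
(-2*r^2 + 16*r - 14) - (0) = -2*r^2 + 16*r - 14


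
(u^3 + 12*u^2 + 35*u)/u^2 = u + 12 + 35/u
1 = 1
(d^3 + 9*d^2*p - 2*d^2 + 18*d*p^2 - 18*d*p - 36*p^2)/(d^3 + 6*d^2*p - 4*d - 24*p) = (d + 3*p)/(d + 2)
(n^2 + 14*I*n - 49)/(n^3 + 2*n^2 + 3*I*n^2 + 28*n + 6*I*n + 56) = (n + 7*I)/(n^2 + n*(2 - 4*I) - 8*I)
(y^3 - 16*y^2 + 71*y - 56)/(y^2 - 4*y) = (y^3 - 16*y^2 + 71*y - 56)/(y*(y - 4))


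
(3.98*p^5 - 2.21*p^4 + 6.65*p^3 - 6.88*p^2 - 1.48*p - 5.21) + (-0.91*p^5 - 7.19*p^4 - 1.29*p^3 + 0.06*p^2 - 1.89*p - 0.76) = 3.07*p^5 - 9.4*p^4 + 5.36*p^3 - 6.82*p^2 - 3.37*p - 5.97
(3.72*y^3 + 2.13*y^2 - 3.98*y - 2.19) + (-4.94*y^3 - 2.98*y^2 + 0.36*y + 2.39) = -1.22*y^3 - 0.85*y^2 - 3.62*y + 0.2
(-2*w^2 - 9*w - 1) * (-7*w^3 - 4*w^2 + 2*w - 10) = 14*w^5 + 71*w^4 + 39*w^3 + 6*w^2 + 88*w + 10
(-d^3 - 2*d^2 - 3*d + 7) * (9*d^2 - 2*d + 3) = -9*d^5 - 16*d^4 - 26*d^3 + 63*d^2 - 23*d + 21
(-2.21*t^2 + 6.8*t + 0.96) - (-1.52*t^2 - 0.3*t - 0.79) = -0.69*t^2 + 7.1*t + 1.75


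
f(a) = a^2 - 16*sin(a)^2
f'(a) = 2*a - 32*sin(a)*cos(a)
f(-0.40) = -2.27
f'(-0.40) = 10.68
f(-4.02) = 6.68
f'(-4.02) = 7.68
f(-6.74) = 42.31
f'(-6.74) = -0.81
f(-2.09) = -7.69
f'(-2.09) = -17.97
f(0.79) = -7.45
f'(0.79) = -14.42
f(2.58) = 2.12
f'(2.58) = 19.58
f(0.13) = -0.25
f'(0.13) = -3.85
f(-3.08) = 9.43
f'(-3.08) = -8.13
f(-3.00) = 8.68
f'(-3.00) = -10.47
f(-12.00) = 139.39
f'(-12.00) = -38.49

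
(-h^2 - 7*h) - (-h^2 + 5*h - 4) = 4 - 12*h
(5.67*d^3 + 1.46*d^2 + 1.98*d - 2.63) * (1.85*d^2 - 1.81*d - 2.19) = 10.4895*d^5 - 7.5617*d^4 - 11.3969*d^3 - 11.6467*d^2 + 0.4241*d + 5.7597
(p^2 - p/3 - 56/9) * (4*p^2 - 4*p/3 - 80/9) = 4*p^4 - 8*p^3/3 - 100*p^2/3 + 304*p/27 + 4480/81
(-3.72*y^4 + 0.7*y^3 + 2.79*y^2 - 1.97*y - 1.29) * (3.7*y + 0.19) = -13.764*y^5 + 1.8832*y^4 + 10.456*y^3 - 6.7589*y^2 - 5.1473*y - 0.2451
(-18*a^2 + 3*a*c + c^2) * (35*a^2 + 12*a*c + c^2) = -630*a^4 - 111*a^3*c + 53*a^2*c^2 + 15*a*c^3 + c^4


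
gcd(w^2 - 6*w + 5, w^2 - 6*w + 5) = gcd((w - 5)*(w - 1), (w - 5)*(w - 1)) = w^2 - 6*w + 5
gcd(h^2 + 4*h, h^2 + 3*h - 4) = h + 4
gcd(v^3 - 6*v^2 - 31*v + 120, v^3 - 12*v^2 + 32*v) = v - 8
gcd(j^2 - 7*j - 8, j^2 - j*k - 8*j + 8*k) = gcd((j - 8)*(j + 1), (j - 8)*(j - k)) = j - 8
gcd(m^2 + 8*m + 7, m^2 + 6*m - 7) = m + 7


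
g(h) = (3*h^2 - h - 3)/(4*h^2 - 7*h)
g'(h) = (7 - 8*h)*(3*h^2 - h - 3)/(4*h^2 - 7*h)^2 + (6*h - 1)/(4*h^2 - 7*h) = (-17*h^2 + 24*h - 21)/(h^2*(16*h^2 - 56*h + 49))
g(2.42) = 1.87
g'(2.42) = -1.49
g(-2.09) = 0.38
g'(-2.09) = -0.14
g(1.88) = 5.85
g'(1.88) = -37.63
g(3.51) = 1.23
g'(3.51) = -0.24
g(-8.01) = 0.63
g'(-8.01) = -0.01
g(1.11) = 0.15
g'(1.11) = -1.90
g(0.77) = 0.66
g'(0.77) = -1.38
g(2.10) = 2.77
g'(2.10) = -5.27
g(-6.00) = 0.60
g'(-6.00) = -0.02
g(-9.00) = 0.64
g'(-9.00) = -0.01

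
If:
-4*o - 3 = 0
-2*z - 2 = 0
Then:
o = -3/4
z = -1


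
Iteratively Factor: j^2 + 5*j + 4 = (j + 1)*(j + 4)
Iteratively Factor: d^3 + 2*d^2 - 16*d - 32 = (d + 4)*(d^2 - 2*d - 8) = (d - 4)*(d + 4)*(d + 2)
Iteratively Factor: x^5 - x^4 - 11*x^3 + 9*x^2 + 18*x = (x)*(x^4 - x^3 - 11*x^2 + 9*x + 18) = x*(x - 3)*(x^3 + 2*x^2 - 5*x - 6) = x*(x - 3)*(x + 1)*(x^2 + x - 6) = x*(x - 3)*(x - 2)*(x + 1)*(x + 3)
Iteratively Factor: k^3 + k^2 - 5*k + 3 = (k - 1)*(k^2 + 2*k - 3) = (k - 1)*(k + 3)*(k - 1)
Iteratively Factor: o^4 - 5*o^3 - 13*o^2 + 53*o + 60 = (o - 4)*(o^3 - o^2 - 17*o - 15) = (o - 5)*(o - 4)*(o^2 + 4*o + 3) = (o - 5)*(o - 4)*(o + 3)*(o + 1)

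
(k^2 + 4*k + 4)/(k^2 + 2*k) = (k + 2)/k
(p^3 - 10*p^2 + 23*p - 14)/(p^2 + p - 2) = (p^2 - 9*p + 14)/(p + 2)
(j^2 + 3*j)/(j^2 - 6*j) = (j + 3)/(j - 6)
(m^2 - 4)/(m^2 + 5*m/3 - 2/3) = 3*(m - 2)/(3*m - 1)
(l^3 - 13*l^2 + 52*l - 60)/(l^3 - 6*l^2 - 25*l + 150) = (l - 2)/(l + 5)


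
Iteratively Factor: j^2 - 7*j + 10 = (j - 2)*(j - 5)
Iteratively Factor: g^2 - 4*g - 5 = (g - 5)*(g + 1)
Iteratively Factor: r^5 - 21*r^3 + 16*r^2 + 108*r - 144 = (r + 3)*(r^4 - 3*r^3 - 12*r^2 + 52*r - 48) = (r - 2)*(r + 3)*(r^3 - r^2 - 14*r + 24) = (r - 3)*(r - 2)*(r + 3)*(r^2 + 2*r - 8) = (r - 3)*(r - 2)^2*(r + 3)*(r + 4)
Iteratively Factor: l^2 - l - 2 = (l - 2)*(l + 1)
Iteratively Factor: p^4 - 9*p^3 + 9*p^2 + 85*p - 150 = (p + 3)*(p^3 - 12*p^2 + 45*p - 50) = (p - 5)*(p + 3)*(p^2 - 7*p + 10) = (p - 5)^2*(p + 3)*(p - 2)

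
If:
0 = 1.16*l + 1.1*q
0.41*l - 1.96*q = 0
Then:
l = 0.00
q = 0.00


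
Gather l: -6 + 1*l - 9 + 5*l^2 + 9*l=5*l^2 + 10*l - 15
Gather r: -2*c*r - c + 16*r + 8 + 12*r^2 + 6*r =-c + 12*r^2 + r*(22 - 2*c) + 8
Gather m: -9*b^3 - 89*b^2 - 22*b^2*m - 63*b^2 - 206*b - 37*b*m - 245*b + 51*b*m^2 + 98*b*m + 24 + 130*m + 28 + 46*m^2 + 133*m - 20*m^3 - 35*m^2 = -9*b^3 - 152*b^2 - 451*b - 20*m^3 + m^2*(51*b + 11) + m*(-22*b^2 + 61*b + 263) + 52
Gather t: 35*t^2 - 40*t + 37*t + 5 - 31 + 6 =35*t^2 - 3*t - 20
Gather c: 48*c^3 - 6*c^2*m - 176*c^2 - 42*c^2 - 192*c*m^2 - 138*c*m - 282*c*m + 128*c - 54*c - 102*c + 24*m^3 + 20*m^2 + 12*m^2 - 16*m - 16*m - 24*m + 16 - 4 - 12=48*c^3 + c^2*(-6*m - 218) + c*(-192*m^2 - 420*m - 28) + 24*m^3 + 32*m^2 - 56*m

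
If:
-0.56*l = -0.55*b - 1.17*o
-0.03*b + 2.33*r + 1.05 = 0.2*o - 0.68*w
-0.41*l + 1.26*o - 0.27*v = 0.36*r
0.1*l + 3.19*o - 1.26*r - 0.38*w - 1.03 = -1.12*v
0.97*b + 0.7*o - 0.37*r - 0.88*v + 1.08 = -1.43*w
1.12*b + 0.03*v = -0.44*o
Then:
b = -0.01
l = -0.01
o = 0.00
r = -0.28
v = 0.40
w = -0.58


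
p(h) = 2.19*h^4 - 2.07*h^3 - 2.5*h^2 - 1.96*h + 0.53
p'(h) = 8.76*h^3 - 6.21*h^2 - 5.0*h - 1.96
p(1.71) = -1.76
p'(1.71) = 15.13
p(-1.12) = 5.94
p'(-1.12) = -16.46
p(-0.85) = 2.80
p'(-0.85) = -7.58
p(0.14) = 0.20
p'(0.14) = -2.76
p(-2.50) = 107.70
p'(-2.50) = -165.15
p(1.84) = 0.67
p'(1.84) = 22.39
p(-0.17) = 0.80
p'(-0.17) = -1.33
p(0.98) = -3.72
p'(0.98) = -4.58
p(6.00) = 2289.89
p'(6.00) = 1636.64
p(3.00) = 93.65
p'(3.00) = 163.67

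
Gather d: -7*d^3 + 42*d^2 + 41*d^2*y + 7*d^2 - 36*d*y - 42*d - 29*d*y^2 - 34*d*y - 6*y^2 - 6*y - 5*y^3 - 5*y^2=-7*d^3 + d^2*(41*y + 49) + d*(-29*y^2 - 70*y - 42) - 5*y^3 - 11*y^2 - 6*y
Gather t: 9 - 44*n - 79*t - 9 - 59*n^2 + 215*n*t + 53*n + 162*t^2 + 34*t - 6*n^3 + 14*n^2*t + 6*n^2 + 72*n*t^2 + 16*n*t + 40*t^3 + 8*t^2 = -6*n^3 - 53*n^2 + 9*n + 40*t^3 + t^2*(72*n + 170) + t*(14*n^2 + 231*n - 45)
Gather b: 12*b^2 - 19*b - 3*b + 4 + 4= 12*b^2 - 22*b + 8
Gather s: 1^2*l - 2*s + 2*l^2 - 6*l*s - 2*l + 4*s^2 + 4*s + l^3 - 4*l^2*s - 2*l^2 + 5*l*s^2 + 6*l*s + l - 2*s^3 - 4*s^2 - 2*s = l^3 - 4*l^2*s + 5*l*s^2 - 2*s^3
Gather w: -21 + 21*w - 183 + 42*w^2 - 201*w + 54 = 42*w^2 - 180*w - 150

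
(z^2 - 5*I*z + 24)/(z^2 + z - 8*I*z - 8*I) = (z + 3*I)/(z + 1)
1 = 1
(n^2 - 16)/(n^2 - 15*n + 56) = (n^2 - 16)/(n^2 - 15*n + 56)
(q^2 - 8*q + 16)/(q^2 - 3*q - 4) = (q - 4)/(q + 1)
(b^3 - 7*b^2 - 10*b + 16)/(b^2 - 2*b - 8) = (b^2 - 9*b + 8)/(b - 4)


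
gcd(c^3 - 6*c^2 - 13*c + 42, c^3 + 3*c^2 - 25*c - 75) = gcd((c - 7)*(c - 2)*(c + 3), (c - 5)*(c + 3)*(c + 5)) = c + 3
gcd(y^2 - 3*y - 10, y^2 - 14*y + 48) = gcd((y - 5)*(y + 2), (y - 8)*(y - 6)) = 1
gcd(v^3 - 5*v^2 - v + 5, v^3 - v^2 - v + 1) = v^2 - 1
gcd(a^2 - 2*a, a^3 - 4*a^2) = a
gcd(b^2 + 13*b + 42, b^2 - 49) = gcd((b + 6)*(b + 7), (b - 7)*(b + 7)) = b + 7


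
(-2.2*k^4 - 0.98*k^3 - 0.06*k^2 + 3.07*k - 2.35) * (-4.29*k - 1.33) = 9.438*k^5 + 7.1302*k^4 + 1.5608*k^3 - 13.0905*k^2 + 5.9984*k + 3.1255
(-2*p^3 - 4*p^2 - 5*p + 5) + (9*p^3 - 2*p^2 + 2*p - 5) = 7*p^3 - 6*p^2 - 3*p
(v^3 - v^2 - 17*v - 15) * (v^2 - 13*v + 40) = v^5 - 14*v^4 + 36*v^3 + 166*v^2 - 485*v - 600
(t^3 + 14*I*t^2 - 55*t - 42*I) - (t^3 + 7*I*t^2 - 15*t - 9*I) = 7*I*t^2 - 40*t - 33*I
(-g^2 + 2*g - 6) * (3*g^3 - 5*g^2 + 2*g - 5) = -3*g^5 + 11*g^4 - 30*g^3 + 39*g^2 - 22*g + 30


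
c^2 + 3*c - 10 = (c - 2)*(c + 5)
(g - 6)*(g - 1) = g^2 - 7*g + 6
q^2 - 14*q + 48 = (q - 8)*(q - 6)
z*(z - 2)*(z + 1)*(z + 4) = z^4 + 3*z^3 - 6*z^2 - 8*z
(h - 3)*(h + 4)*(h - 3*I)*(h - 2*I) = h^4 + h^3 - 5*I*h^3 - 18*h^2 - 5*I*h^2 - 6*h + 60*I*h + 72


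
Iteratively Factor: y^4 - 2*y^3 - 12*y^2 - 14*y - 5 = (y - 5)*(y^3 + 3*y^2 + 3*y + 1) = (y - 5)*(y + 1)*(y^2 + 2*y + 1) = (y - 5)*(y + 1)^2*(y + 1)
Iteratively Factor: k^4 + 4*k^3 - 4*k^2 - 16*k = (k + 4)*(k^3 - 4*k) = (k - 2)*(k + 4)*(k^2 + 2*k) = (k - 2)*(k + 2)*(k + 4)*(k)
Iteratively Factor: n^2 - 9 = (n + 3)*(n - 3)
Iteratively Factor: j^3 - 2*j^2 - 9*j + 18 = (j + 3)*(j^2 - 5*j + 6) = (j - 2)*(j + 3)*(j - 3)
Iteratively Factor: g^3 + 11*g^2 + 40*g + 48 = (g + 4)*(g^2 + 7*g + 12) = (g + 4)^2*(g + 3)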